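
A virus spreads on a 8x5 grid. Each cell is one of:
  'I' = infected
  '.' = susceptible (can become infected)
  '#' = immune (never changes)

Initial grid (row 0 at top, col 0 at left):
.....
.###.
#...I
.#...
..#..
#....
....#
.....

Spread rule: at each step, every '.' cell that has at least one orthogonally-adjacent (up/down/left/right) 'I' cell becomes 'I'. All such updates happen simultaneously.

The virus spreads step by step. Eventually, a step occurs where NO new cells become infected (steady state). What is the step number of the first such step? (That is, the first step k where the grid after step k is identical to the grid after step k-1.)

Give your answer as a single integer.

Step 0 (initial): 1 infected
Step 1: +3 new -> 4 infected
Step 2: +4 new -> 8 infected
Step 3: +5 new -> 13 infected
Step 4: +2 new -> 15 infected
Step 5: +3 new -> 18 infected
Step 6: +4 new -> 22 infected
Step 7: +5 new -> 27 infected
Step 8: +3 new -> 30 infected
Step 9: +2 new -> 32 infected
Step 10: +0 new -> 32 infected

Answer: 10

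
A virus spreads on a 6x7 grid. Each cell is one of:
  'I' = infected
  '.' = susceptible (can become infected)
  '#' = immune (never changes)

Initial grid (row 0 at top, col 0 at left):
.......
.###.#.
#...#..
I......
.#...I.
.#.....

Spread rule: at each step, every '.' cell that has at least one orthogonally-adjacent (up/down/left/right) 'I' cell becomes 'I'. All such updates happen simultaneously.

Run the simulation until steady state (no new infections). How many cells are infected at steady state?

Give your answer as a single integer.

Answer: 34

Derivation:
Step 0 (initial): 2 infected
Step 1: +6 new -> 8 infected
Step 2: +9 new -> 17 infected
Step 3: +5 new -> 22 infected
Step 4: +3 new -> 25 infected
Step 5: +1 new -> 26 infected
Step 6: +1 new -> 27 infected
Step 7: +1 new -> 28 infected
Step 8: +2 new -> 30 infected
Step 9: +1 new -> 31 infected
Step 10: +1 new -> 32 infected
Step 11: +1 new -> 33 infected
Step 12: +1 new -> 34 infected
Step 13: +0 new -> 34 infected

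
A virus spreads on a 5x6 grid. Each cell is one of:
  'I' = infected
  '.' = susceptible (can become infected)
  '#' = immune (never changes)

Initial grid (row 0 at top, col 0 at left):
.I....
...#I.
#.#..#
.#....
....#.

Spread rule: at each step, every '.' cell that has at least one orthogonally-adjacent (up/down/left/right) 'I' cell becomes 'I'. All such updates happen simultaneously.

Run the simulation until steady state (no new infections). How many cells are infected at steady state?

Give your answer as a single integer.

Step 0 (initial): 2 infected
Step 1: +6 new -> 8 infected
Step 2: +7 new -> 15 infected
Step 3: +2 new -> 17 infected
Step 4: +3 new -> 20 infected
Step 5: +1 new -> 21 infected
Step 6: +1 new -> 22 infected
Step 7: +1 new -> 23 infected
Step 8: +1 new -> 24 infected
Step 9: +0 new -> 24 infected

Answer: 24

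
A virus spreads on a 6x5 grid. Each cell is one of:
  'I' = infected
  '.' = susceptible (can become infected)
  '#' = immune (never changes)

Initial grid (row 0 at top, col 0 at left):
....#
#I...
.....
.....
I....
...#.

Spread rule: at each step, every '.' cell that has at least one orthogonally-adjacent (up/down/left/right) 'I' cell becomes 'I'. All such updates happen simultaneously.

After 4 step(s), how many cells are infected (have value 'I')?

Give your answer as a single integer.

Step 0 (initial): 2 infected
Step 1: +6 new -> 8 infected
Step 2: +8 new -> 16 infected
Step 3: +6 new -> 22 infected
Step 4: +3 new -> 25 infected

Answer: 25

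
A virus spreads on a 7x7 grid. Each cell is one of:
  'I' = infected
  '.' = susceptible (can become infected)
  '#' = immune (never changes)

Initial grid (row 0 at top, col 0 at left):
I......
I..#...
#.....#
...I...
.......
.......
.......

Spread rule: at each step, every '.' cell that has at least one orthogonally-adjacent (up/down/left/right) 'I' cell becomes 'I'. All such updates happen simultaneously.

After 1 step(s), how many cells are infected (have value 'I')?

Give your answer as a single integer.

Answer: 9

Derivation:
Step 0 (initial): 3 infected
Step 1: +6 new -> 9 infected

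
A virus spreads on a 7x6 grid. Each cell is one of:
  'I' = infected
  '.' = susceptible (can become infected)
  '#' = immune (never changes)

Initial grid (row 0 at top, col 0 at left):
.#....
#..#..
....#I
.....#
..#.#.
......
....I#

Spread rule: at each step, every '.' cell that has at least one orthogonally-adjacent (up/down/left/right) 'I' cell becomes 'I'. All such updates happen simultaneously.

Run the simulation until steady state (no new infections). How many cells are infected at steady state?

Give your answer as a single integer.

Answer: 33

Derivation:
Step 0 (initial): 2 infected
Step 1: +3 new -> 5 infected
Step 2: +5 new -> 10 infected
Step 3: +5 new -> 15 infected
Step 4: +4 new -> 19 infected
Step 5: +6 new -> 25 infected
Step 6: +4 new -> 29 infected
Step 7: +3 new -> 32 infected
Step 8: +1 new -> 33 infected
Step 9: +0 new -> 33 infected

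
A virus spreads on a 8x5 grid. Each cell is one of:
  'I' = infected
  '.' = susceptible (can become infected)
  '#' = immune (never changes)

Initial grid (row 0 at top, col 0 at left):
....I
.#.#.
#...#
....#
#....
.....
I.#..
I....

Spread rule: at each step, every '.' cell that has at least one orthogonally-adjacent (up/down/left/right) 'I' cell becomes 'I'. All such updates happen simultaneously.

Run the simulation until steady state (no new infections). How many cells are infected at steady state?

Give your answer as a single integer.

Step 0 (initial): 3 infected
Step 1: +5 new -> 8 infected
Step 2: +3 new -> 11 infected
Step 3: +5 new -> 16 infected
Step 4: +7 new -> 23 infected
Step 5: +8 new -> 31 infected
Step 6: +2 new -> 33 infected
Step 7: +0 new -> 33 infected

Answer: 33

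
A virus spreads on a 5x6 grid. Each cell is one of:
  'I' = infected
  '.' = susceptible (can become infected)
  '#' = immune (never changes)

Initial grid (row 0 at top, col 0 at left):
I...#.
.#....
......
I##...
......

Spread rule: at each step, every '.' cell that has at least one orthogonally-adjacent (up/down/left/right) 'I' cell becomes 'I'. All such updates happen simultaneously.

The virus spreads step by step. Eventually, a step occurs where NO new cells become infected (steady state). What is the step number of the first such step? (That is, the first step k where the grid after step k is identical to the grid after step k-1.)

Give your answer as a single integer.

Answer: 8

Derivation:
Step 0 (initial): 2 infected
Step 1: +4 new -> 6 infected
Step 2: +3 new -> 9 infected
Step 3: +4 new -> 13 infected
Step 4: +3 new -> 16 infected
Step 5: +4 new -> 20 infected
Step 6: +4 new -> 24 infected
Step 7: +2 new -> 26 infected
Step 8: +0 new -> 26 infected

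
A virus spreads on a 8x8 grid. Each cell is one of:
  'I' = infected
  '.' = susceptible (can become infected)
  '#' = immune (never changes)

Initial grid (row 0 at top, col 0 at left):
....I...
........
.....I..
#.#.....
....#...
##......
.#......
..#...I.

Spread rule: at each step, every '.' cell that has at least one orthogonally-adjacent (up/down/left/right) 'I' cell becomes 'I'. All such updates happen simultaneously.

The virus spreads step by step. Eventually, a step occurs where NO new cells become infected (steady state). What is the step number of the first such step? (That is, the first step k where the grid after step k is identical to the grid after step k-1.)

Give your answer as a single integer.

Answer: 8

Derivation:
Step 0 (initial): 3 infected
Step 1: +10 new -> 13 infected
Step 2: +13 new -> 26 infected
Step 3: +12 new -> 38 infected
Step 4: +7 new -> 45 infected
Step 5: +6 new -> 51 infected
Step 6: +2 new -> 53 infected
Step 7: +1 new -> 54 infected
Step 8: +0 new -> 54 infected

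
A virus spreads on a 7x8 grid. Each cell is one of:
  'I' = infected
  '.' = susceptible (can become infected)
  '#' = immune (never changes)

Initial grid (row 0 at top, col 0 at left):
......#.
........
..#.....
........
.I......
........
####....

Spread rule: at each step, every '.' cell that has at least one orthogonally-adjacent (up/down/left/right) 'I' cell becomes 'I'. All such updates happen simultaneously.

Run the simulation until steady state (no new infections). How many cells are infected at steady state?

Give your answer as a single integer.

Step 0 (initial): 1 infected
Step 1: +4 new -> 5 infected
Step 2: +6 new -> 11 infected
Step 3: +5 new -> 16 infected
Step 4: +7 new -> 23 infected
Step 5: +8 new -> 31 infected
Step 6: +7 new -> 38 infected
Step 7: +6 new -> 44 infected
Step 8: +4 new -> 48 infected
Step 9: +1 new -> 49 infected
Step 10: +1 new -> 50 infected
Step 11: +0 new -> 50 infected

Answer: 50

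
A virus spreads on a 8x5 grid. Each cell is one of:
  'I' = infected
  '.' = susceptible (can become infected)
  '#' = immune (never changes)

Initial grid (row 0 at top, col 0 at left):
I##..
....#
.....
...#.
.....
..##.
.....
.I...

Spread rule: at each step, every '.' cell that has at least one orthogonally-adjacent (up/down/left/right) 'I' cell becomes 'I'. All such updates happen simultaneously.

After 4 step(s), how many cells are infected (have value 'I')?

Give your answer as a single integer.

Answer: 25

Derivation:
Step 0 (initial): 2 infected
Step 1: +4 new -> 6 infected
Step 2: +6 new -> 12 infected
Step 3: +7 new -> 19 infected
Step 4: +6 new -> 25 infected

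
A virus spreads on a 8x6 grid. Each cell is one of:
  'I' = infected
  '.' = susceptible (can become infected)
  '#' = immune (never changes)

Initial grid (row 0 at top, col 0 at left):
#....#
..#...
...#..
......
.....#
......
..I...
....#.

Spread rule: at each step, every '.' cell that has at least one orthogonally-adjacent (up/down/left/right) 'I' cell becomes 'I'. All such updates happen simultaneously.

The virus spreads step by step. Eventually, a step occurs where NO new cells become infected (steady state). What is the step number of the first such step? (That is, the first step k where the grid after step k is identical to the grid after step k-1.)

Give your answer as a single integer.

Answer: 10

Derivation:
Step 0 (initial): 1 infected
Step 1: +4 new -> 5 infected
Step 2: +7 new -> 12 infected
Step 3: +7 new -> 19 infected
Step 4: +7 new -> 26 infected
Step 5: +3 new -> 29 infected
Step 6: +4 new -> 33 infected
Step 7: +4 new -> 37 infected
Step 8: +4 new -> 41 infected
Step 9: +1 new -> 42 infected
Step 10: +0 new -> 42 infected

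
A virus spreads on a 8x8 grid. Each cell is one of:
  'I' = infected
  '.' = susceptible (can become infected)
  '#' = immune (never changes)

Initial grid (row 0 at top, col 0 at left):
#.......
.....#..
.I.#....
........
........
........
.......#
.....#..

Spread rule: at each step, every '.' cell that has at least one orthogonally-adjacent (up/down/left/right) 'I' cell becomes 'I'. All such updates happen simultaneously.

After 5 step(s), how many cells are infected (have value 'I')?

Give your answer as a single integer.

Step 0 (initial): 1 infected
Step 1: +4 new -> 5 infected
Step 2: +6 new -> 11 infected
Step 3: +6 new -> 17 infected
Step 4: +7 new -> 24 infected
Step 5: +8 new -> 32 infected

Answer: 32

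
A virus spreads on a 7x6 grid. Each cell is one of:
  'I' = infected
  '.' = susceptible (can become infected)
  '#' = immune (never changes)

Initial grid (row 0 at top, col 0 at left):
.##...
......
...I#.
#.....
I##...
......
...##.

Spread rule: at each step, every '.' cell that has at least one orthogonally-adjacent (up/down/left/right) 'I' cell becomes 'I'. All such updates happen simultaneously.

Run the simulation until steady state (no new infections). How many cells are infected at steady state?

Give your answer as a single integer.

Answer: 34

Derivation:
Step 0 (initial): 2 infected
Step 1: +4 new -> 6 infected
Step 2: +9 new -> 15 infected
Step 3: +10 new -> 25 infected
Step 4: +6 new -> 31 infected
Step 5: +2 new -> 33 infected
Step 6: +1 new -> 34 infected
Step 7: +0 new -> 34 infected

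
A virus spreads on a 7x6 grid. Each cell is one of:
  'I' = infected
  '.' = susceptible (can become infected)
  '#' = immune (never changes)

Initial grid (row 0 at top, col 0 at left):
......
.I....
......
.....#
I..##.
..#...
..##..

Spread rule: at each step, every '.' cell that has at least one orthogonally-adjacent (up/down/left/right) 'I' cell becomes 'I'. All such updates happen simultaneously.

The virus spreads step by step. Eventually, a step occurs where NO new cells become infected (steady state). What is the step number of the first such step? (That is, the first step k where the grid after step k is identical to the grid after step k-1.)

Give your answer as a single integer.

Answer: 6

Derivation:
Step 0 (initial): 2 infected
Step 1: +7 new -> 9 infected
Step 2: +9 new -> 18 infected
Step 3: +5 new -> 23 infected
Step 4: +4 new -> 27 infected
Step 5: +3 new -> 30 infected
Step 6: +0 new -> 30 infected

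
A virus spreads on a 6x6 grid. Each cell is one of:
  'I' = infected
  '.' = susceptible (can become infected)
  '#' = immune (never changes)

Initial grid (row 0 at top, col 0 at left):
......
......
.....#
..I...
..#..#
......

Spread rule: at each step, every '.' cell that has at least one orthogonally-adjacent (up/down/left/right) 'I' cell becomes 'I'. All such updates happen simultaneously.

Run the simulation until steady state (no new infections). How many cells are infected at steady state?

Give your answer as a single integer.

Answer: 33

Derivation:
Step 0 (initial): 1 infected
Step 1: +3 new -> 4 infected
Step 2: +7 new -> 11 infected
Step 3: +10 new -> 21 infected
Step 4: +7 new -> 28 infected
Step 5: +4 new -> 32 infected
Step 6: +1 new -> 33 infected
Step 7: +0 new -> 33 infected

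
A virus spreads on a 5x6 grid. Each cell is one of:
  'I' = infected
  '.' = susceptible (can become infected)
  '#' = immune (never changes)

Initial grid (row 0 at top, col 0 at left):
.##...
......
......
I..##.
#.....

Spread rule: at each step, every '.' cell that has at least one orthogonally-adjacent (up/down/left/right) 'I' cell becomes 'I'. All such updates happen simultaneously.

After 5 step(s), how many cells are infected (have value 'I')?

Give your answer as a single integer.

Step 0 (initial): 1 infected
Step 1: +2 new -> 3 infected
Step 2: +4 new -> 7 infected
Step 3: +4 new -> 11 infected
Step 4: +3 new -> 14 infected
Step 5: +3 new -> 17 infected

Answer: 17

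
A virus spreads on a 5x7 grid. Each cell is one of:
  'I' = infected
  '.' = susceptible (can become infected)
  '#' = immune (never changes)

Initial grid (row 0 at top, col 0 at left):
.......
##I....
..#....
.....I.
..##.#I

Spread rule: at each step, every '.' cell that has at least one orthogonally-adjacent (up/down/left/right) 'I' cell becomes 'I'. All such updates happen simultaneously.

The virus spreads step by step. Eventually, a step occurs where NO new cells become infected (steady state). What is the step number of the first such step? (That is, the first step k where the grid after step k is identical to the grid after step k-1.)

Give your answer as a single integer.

Answer: 7

Derivation:
Step 0 (initial): 3 infected
Step 1: +5 new -> 8 infected
Step 2: +9 new -> 17 infected
Step 3: +5 new -> 22 infected
Step 4: +2 new -> 24 infected
Step 5: +3 new -> 27 infected
Step 6: +2 new -> 29 infected
Step 7: +0 new -> 29 infected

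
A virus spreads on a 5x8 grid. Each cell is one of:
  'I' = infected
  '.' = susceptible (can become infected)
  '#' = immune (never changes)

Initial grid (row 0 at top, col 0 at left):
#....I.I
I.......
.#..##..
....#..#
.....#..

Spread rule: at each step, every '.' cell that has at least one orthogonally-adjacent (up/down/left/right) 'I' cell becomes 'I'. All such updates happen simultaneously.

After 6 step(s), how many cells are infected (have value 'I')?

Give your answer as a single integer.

Answer: 32

Derivation:
Step 0 (initial): 3 infected
Step 1: +6 new -> 9 infected
Step 2: +7 new -> 16 infected
Step 3: +6 new -> 22 infected
Step 4: +4 new -> 26 infected
Step 5: +4 new -> 30 infected
Step 6: +2 new -> 32 infected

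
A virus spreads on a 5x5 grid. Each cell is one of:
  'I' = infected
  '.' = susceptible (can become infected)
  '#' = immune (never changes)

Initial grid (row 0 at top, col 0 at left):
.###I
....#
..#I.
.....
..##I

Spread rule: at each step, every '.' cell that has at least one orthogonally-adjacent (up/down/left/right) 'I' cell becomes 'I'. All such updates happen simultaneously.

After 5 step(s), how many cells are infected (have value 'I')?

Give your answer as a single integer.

Answer: 18

Derivation:
Step 0 (initial): 3 infected
Step 1: +4 new -> 7 infected
Step 2: +2 new -> 9 infected
Step 3: +2 new -> 11 infected
Step 4: +4 new -> 15 infected
Step 5: +3 new -> 18 infected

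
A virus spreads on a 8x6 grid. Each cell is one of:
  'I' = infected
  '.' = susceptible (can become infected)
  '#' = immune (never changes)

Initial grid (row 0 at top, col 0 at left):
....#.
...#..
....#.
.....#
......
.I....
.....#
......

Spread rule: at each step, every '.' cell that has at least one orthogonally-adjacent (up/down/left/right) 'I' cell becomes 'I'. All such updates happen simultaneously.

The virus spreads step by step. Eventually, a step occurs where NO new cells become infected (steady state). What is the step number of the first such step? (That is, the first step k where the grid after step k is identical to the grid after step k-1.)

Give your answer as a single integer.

Answer: 8

Derivation:
Step 0 (initial): 1 infected
Step 1: +4 new -> 5 infected
Step 2: +7 new -> 12 infected
Step 3: +8 new -> 20 infected
Step 4: +8 new -> 28 infected
Step 5: +7 new -> 35 infected
Step 6: +3 new -> 38 infected
Step 7: +1 new -> 39 infected
Step 8: +0 new -> 39 infected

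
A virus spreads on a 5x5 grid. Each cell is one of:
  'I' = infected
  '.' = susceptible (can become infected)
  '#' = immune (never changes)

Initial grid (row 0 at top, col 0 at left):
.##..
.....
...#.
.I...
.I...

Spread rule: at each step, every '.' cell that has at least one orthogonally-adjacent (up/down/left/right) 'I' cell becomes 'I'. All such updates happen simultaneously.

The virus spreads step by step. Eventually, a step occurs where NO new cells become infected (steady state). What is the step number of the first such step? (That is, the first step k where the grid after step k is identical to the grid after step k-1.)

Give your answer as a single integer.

Answer: 7

Derivation:
Step 0 (initial): 2 infected
Step 1: +5 new -> 7 infected
Step 2: +5 new -> 12 infected
Step 3: +4 new -> 16 infected
Step 4: +3 new -> 19 infected
Step 5: +2 new -> 21 infected
Step 6: +1 new -> 22 infected
Step 7: +0 new -> 22 infected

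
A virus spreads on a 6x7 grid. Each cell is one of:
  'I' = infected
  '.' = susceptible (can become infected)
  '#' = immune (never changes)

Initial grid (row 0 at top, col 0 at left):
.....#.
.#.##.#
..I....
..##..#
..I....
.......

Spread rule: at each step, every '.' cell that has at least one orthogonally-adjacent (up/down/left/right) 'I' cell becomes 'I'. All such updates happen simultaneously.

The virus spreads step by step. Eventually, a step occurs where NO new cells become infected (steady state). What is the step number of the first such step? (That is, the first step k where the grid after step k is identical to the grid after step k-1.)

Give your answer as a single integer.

Step 0 (initial): 2 infected
Step 1: +6 new -> 8 infected
Step 2: +8 new -> 16 infected
Step 3: +9 new -> 25 infected
Step 4: +7 new -> 32 infected
Step 5: +1 new -> 33 infected
Step 6: +0 new -> 33 infected

Answer: 6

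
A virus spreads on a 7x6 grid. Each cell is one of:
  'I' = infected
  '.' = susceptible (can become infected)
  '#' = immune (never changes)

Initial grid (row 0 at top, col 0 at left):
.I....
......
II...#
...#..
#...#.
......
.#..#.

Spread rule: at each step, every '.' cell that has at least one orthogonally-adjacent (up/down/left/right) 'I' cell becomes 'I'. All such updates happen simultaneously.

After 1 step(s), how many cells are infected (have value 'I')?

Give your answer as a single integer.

Step 0 (initial): 3 infected
Step 1: +7 new -> 10 infected

Answer: 10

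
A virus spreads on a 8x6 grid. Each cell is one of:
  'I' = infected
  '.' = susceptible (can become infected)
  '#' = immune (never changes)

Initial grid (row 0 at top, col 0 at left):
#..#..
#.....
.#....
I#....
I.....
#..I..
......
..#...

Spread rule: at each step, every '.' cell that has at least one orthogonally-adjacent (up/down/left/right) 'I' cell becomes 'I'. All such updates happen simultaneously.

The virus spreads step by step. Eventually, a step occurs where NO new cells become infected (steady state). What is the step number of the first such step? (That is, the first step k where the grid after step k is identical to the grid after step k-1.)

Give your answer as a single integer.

Step 0 (initial): 3 infected
Step 1: +6 new -> 9 infected
Step 2: +8 new -> 17 infected
Step 3: +7 new -> 24 infected
Step 4: +7 new -> 31 infected
Step 5: +4 new -> 35 infected
Step 6: +4 new -> 39 infected
Step 7: +2 new -> 41 infected
Step 8: +0 new -> 41 infected

Answer: 8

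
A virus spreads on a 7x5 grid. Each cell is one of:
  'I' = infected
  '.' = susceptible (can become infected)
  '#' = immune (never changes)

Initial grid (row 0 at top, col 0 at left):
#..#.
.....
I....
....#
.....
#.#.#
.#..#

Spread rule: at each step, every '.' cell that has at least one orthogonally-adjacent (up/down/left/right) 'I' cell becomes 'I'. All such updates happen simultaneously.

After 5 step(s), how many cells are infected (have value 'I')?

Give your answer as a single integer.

Step 0 (initial): 1 infected
Step 1: +3 new -> 4 infected
Step 2: +4 new -> 8 infected
Step 3: +5 new -> 13 infected
Step 4: +6 new -> 19 infected
Step 5: +2 new -> 21 infected

Answer: 21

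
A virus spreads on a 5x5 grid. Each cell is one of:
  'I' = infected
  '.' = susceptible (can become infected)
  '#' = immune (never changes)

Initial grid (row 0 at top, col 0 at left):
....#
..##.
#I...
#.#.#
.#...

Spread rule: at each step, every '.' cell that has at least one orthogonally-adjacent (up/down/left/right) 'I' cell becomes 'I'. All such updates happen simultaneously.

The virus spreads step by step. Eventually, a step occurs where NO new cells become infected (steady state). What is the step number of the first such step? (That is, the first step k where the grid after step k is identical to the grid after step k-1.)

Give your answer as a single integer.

Answer: 6

Derivation:
Step 0 (initial): 1 infected
Step 1: +3 new -> 4 infected
Step 2: +3 new -> 7 infected
Step 3: +4 new -> 11 infected
Step 4: +3 new -> 14 infected
Step 5: +2 new -> 16 infected
Step 6: +0 new -> 16 infected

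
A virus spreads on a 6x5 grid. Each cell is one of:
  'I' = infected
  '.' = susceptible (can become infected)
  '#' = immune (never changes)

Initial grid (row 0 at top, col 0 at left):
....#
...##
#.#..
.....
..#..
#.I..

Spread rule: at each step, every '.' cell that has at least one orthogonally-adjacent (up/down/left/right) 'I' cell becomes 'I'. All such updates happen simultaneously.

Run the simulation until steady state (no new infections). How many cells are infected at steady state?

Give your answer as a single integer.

Step 0 (initial): 1 infected
Step 1: +2 new -> 3 infected
Step 2: +3 new -> 6 infected
Step 3: +4 new -> 10 infected
Step 4: +5 new -> 15 infected
Step 5: +2 new -> 17 infected
Step 6: +3 new -> 20 infected
Step 7: +2 new -> 22 infected
Step 8: +1 new -> 23 infected
Step 9: +0 new -> 23 infected

Answer: 23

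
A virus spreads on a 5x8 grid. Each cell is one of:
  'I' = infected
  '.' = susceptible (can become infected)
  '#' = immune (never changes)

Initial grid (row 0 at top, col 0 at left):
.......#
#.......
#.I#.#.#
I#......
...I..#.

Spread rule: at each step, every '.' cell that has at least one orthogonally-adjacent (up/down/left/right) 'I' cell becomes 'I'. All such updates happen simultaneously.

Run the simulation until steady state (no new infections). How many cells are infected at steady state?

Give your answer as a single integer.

Step 0 (initial): 3 infected
Step 1: +7 new -> 10 infected
Step 2: +6 new -> 16 infected
Step 3: +5 new -> 21 infected
Step 4: +4 new -> 25 infected
Step 5: +4 new -> 29 infected
Step 6: +3 new -> 32 infected
Step 7: +0 new -> 32 infected

Answer: 32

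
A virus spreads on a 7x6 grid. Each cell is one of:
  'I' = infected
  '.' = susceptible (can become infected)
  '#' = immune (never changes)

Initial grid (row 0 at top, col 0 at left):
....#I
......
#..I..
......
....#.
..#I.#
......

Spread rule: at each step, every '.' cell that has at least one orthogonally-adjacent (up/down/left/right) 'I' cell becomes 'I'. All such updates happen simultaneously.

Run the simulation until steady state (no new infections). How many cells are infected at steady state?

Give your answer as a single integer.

Answer: 37

Derivation:
Step 0 (initial): 3 infected
Step 1: +8 new -> 11 infected
Step 2: +10 new -> 21 infected
Step 3: +7 new -> 28 infected
Step 4: +7 new -> 35 infected
Step 5: +2 new -> 37 infected
Step 6: +0 new -> 37 infected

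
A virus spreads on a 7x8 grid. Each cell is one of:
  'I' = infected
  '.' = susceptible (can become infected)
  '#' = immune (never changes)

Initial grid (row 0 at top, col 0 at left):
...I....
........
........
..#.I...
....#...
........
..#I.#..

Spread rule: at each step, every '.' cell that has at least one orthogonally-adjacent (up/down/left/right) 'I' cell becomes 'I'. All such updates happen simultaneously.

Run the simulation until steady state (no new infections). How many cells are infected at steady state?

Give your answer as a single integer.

Answer: 52

Derivation:
Step 0 (initial): 3 infected
Step 1: +8 new -> 11 infected
Step 2: +11 new -> 22 infected
Step 3: +11 new -> 33 infected
Step 4: +10 new -> 43 infected
Step 5: +7 new -> 50 infected
Step 6: +2 new -> 52 infected
Step 7: +0 new -> 52 infected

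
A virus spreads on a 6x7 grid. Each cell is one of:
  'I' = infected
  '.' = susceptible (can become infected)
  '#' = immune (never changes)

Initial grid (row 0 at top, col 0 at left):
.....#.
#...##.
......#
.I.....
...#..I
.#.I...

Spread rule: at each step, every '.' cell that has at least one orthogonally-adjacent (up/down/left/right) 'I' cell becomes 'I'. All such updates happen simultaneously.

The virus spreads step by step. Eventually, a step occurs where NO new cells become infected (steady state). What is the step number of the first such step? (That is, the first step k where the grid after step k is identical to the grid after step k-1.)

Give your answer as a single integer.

Answer: 7

Derivation:
Step 0 (initial): 3 infected
Step 1: +9 new -> 12 infected
Step 2: +9 new -> 21 infected
Step 3: +6 new -> 27 infected
Step 4: +4 new -> 31 infected
Step 5: +1 new -> 32 infected
Step 6: +1 new -> 33 infected
Step 7: +0 new -> 33 infected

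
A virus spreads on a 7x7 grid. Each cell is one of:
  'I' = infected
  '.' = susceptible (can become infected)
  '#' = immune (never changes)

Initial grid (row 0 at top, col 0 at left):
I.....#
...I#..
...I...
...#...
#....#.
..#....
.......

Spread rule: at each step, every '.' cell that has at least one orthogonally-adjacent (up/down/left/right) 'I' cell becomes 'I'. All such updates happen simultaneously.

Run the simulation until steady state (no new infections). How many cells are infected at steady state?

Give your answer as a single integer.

Answer: 43

Derivation:
Step 0 (initial): 3 infected
Step 1: +6 new -> 9 infected
Step 2: +8 new -> 17 infected
Step 3: +8 new -> 25 infected
Step 4: +5 new -> 30 infected
Step 5: +5 new -> 35 infected
Step 6: +5 new -> 40 infected
Step 7: +3 new -> 43 infected
Step 8: +0 new -> 43 infected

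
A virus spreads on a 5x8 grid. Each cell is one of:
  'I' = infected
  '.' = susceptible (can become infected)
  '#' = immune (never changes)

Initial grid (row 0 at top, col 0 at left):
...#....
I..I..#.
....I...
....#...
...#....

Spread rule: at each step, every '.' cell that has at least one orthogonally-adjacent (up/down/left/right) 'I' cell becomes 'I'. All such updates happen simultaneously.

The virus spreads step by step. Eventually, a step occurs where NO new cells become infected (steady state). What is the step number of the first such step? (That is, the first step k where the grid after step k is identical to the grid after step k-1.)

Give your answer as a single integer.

Step 0 (initial): 3 infected
Step 1: +7 new -> 10 infected
Step 2: +10 new -> 20 infected
Step 3: +7 new -> 27 infected
Step 4: +7 new -> 34 infected
Step 5: +2 new -> 36 infected
Step 6: +0 new -> 36 infected

Answer: 6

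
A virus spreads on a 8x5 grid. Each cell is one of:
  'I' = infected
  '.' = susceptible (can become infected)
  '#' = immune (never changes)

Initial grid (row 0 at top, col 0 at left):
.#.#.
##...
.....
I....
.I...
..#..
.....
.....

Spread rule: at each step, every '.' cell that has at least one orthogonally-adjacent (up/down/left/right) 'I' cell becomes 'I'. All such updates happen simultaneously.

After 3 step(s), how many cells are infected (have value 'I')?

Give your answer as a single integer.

Step 0 (initial): 2 infected
Step 1: +5 new -> 7 infected
Step 2: +5 new -> 12 infected
Step 3: +7 new -> 19 infected

Answer: 19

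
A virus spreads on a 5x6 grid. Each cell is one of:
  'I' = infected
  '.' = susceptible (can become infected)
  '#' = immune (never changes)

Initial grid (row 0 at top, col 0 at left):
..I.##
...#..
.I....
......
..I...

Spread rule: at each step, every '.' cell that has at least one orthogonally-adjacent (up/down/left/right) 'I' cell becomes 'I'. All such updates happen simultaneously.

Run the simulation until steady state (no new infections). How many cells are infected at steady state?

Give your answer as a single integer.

Answer: 27

Derivation:
Step 0 (initial): 3 infected
Step 1: +10 new -> 13 infected
Step 2: +7 new -> 20 infected
Step 3: +3 new -> 23 infected
Step 4: +3 new -> 26 infected
Step 5: +1 new -> 27 infected
Step 6: +0 new -> 27 infected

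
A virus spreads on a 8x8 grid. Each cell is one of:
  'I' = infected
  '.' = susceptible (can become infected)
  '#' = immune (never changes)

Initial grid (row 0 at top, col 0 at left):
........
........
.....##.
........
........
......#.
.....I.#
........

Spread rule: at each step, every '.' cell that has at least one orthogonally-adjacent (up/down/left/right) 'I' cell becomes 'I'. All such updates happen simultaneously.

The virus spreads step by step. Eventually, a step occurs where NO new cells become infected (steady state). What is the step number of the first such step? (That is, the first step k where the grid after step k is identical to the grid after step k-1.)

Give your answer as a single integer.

Step 0 (initial): 1 infected
Step 1: +4 new -> 5 infected
Step 2: +5 new -> 10 infected
Step 3: +7 new -> 17 infected
Step 4: +7 new -> 24 infected
Step 5: +8 new -> 32 infected
Step 6: +7 new -> 39 infected
Step 7: +7 new -> 46 infected
Step 8: +7 new -> 53 infected
Step 9: +4 new -> 57 infected
Step 10: +2 new -> 59 infected
Step 11: +1 new -> 60 infected
Step 12: +0 new -> 60 infected

Answer: 12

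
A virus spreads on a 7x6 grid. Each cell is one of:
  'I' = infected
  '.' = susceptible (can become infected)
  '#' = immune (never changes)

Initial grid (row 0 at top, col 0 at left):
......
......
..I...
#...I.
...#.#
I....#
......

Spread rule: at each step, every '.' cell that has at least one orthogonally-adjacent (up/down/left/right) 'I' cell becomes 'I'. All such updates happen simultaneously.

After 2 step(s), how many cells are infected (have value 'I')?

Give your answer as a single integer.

Step 0 (initial): 3 infected
Step 1: +11 new -> 14 infected
Step 2: +12 new -> 26 infected

Answer: 26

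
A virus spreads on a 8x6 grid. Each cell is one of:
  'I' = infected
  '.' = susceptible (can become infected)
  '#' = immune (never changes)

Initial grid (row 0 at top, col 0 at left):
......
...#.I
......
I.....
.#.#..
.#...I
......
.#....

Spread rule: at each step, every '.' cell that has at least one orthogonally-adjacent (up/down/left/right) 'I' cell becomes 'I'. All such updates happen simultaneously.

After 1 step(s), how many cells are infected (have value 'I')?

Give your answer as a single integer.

Step 0 (initial): 3 infected
Step 1: +9 new -> 12 infected

Answer: 12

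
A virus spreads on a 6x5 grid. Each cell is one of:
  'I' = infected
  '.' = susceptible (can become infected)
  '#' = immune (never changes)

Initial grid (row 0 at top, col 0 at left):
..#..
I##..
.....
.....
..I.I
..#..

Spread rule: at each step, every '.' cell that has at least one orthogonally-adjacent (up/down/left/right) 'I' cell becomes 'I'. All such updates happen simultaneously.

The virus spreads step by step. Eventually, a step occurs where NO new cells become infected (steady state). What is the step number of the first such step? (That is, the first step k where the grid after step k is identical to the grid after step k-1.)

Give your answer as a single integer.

Step 0 (initial): 3 infected
Step 1: +7 new -> 10 infected
Step 2: +10 new -> 20 infected
Step 3: +3 new -> 23 infected
Step 4: +2 new -> 25 infected
Step 5: +1 new -> 26 infected
Step 6: +0 new -> 26 infected

Answer: 6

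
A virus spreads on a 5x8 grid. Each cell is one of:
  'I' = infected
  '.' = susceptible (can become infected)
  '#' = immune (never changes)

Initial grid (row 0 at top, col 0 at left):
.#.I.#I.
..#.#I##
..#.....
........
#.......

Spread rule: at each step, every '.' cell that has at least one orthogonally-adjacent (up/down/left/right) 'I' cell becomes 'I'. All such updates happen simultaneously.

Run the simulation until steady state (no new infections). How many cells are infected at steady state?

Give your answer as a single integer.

Answer: 32

Derivation:
Step 0 (initial): 3 infected
Step 1: +5 new -> 8 infected
Step 2: +4 new -> 12 infected
Step 3: +5 new -> 17 infected
Step 4: +5 new -> 22 infected
Step 5: +3 new -> 25 infected
Step 6: +3 new -> 28 infected
Step 7: +2 new -> 30 infected
Step 8: +1 new -> 31 infected
Step 9: +1 new -> 32 infected
Step 10: +0 new -> 32 infected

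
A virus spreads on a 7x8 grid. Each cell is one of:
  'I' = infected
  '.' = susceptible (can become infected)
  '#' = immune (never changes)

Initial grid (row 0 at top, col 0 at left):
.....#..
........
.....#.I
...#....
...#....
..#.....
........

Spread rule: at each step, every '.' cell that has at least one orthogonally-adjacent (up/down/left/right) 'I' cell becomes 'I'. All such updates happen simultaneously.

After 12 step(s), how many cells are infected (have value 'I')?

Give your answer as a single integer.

Answer: 51

Derivation:
Step 0 (initial): 1 infected
Step 1: +3 new -> 4 infected
Step 2: +4 new -> 8 infected
Step 3: +5 new -> 13 infected
Step 4: +5 new -> 18 infected
Step 5: +6 new -> 24 infected
Step 6: +5 new -> 29 infected
Step 7: +5 new -> 34 infected
Step 8: +5 new -> 39 infected
Step 9: +5 new -> 44 infected
Step 10: +3 new -> 47 infected
Step 11: +3 new -> 50 infected
Step 12: +1 new -> 51 infected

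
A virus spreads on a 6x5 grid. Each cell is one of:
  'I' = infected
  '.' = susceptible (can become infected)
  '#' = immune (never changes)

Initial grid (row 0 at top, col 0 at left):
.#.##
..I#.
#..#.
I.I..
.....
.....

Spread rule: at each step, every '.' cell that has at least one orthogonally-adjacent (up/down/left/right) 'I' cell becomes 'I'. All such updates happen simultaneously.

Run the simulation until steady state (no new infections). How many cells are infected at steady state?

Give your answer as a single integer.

Step 0 (initial): 3 infected
Step 1: +7 new -> 10 infected
Step 2: +7 new -> 17 infected
Step 3: +5 new -> 22 infected
Step 4: +2 new -> 24 infected
Step 5: +0 new -> 24 infected

Answer: 24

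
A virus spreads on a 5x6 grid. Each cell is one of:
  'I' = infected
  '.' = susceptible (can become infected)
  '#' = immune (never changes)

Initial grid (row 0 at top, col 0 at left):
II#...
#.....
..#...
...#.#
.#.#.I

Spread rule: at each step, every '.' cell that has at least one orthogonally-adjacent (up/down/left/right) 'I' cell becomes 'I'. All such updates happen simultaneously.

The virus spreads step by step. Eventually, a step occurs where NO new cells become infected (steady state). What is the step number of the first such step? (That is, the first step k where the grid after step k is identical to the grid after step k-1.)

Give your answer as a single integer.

Step 0 (initial): 3 infected
Step 1: +2 new -> 5 infected
Step 2: +3 new -> 8 infected
Step 3: +4 new -> 12 infected
Step 4: +6 new -> 18 infected
Step 5: +4 new -> 22 infected
Step 6: +1 new -> 23 infected
Step 7: +0 new -> 23 infected

Answer: 7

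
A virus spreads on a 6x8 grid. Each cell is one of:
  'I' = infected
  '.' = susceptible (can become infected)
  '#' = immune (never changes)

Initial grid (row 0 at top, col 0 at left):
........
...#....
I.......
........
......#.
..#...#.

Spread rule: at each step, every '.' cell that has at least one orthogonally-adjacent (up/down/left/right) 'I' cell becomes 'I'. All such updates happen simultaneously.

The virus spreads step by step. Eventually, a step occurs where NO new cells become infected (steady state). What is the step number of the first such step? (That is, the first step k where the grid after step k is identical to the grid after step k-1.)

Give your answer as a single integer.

Answer: 11

Derivation:
Step 0 (initial): 1 infected
Step 1: +3 new -> 4 infected
Step 2: +5 new -> 9 infected
Step 3: +6 new -> 15 infected
Step 4: +5 new -> 20 infected
Step 5: +5 new -> 25 infected
Step 6: +6 new -> 31 infected
Step 7: +6 new -> 37 infected
Step 8: +4 new -> 41 infected
Step 9: +2 new -> 43 infected
Step 10: +1 new -> 44 infected
Step 11: +0 new -> 44 infected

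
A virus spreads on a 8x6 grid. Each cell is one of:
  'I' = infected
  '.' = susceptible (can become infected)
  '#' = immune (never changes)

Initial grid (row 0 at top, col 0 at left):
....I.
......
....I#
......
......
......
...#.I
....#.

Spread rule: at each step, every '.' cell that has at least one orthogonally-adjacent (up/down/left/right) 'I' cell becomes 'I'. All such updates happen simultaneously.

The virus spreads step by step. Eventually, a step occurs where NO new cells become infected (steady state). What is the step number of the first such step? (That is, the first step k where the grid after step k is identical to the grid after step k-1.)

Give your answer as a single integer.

Step 0 (initial): 3 infected
Step 1: +8 new -> 11 infected
Step 2: +9 new -> 20 infected
Step 3: +6 new -> 26 infected
Step 4: +6 new -> 32 infected
Step 5: +5 new -> 37 infected
Step 6: +4 new -> 41 infected
Step 7: +3 new -> 44 infected
Step 8: +1 new -> 45 infected
Step 9: +0 new -> 45 infected

Answer: 9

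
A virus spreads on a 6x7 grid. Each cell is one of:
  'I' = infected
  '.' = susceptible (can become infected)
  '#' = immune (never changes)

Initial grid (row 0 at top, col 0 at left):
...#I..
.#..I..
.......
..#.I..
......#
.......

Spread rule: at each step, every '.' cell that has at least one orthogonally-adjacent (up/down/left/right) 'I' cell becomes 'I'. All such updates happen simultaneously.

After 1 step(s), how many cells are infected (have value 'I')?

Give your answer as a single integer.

Answer: 10

Derivation:
Step 0 (initial): 3 infected
Step 1: +7 new -> 10 infected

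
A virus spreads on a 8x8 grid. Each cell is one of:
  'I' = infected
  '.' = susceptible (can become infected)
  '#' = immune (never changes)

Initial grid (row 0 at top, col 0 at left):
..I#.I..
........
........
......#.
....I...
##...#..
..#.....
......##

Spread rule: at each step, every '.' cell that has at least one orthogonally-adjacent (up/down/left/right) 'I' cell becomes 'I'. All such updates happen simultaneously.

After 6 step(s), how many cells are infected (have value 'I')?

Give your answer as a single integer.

Step 0 (initial): 3 infected
Step 1: +9 new -> 12 infected
Step 2: +15 new -> 27 infected
Step 3: +13 new -> 40 infected
Step 4: +9 new -> 49 infected
Step 5: +3 new -> 52 infected
Step 6: +1 new -> 53 infected

Answer: 53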